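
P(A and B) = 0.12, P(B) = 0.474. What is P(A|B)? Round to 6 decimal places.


P(A|B) = P(A and B) / P(B) = 0.12 / 0.474 = 20/79 ≈ 0.25316456

0.253165


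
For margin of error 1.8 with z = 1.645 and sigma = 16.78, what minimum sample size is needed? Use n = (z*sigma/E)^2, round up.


z*sigma/E = 1.645 * 16.78 / 1.8 ≈ 15.335056
(z*sigma/E)^2 ≈ 235.163929
round up: n = 236

236


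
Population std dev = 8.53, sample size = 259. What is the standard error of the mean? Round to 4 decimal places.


SE = sigma / sqrt(n)
sqrt(259) ≈ 16.093477
SE = 8.53 / 16.093477 ≈ 0.530028

0.5300


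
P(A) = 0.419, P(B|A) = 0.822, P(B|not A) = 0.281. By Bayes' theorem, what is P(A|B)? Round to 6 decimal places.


P(A|B) = P(B|A)*P(A) / P(B), P(B) = P(B|A)*P(A) + P(B|not A)*P(not A)
P(B|A)*P(A) = 0.822 * 0.419 = 0.344418
P(B|not A)*P(not A) = 0.281 * 0.581 = 0.163261
P(B) = 0.344418 + 0.163261 = 0.507679
P(A|B) = 0.344418 / 0.507679 ≈ 0.67841687

0.678417


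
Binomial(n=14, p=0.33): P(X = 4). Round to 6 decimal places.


P = C(n,k) * p^k * (1-p)^(n-k)
C(14,4) = 1001
p^k = 0.33^4 = 0.01185921
(1-p)^(n-k) = 0.67^10 ≈ 0.01822838
P = 1001 * 0.01185921 * 0.01822838 ≈ 0.216390

0.216390


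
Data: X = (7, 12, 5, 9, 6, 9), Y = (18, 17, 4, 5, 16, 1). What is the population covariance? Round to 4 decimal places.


Cov = (1/n)*sum((xi-xbar)(yi-ybar))
n = 6, xbar = 48/6 = 8, ybar = 61/6 ≈ 10.166667
sum((xi-xbar)(yi-ybar)) = 12
Cov = 12 / 6 = 2

2.0000


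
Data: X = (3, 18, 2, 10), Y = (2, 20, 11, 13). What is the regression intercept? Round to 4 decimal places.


a = ybar - b*xbar, where b = sum((xi-xbar)(yi-ybar)) / sum((xi-xbar)^2)
n = 4, xbar = 33/4 = 8.25, ybar = 46/4 = 11.5
Sxy = sum((xi-xbar)(yi-ybar)) = 138.5
Sxx = sum((xi-xbar)^2) = 164.75
b = Sxy / Sxx = 554/659 ≈ 0.840668
a = 11.5 - 0.840668 * 8.25 = 3008/659 ≈ 4.564492

4.5645


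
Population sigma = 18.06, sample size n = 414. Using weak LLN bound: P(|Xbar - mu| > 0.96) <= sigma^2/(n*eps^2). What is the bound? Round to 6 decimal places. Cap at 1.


bound = min(1, sigma^2/(n*eps^2))
sigma^2 = 18.06^2 = 326.1636
n*eps^2 = 414 * 0.96^2 = 414 * 0.9216 = 381.5424
sigma^2/(n*eps^2) = 326.1636 / 381.5424 ≈ 0.85485545

0.854855


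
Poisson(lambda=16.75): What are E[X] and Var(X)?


E[X] = Var(X) = lambda = 16.75

16.75, 16.75


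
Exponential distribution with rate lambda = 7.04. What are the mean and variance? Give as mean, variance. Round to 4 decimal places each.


mean = 1/lam, var = 1/lam^2
mean = 1 / 7.04 = 25/176 ≈ 0.142045
lam^2 = 7.04^2 = 49.5616
var = 1 / 49.5616 ≈ 0.020177

0.1420, 0.0202


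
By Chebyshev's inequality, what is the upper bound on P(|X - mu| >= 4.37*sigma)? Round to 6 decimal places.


P <= 1/k^2
k^2 = 4.37^2 = 19.0969
1/k^2 = 1 / 19.0969 ≈ 0.05236452

0.052365


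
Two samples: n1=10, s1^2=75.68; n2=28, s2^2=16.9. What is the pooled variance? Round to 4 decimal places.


sp^2 = ((n1-1)*s1^2 + (n2-1)*s2^2)/(n1+n2-2)
(n1-1)*s1^2 = 9 * 75.68 = 681.12
(n2-1)*s2^2 = 27 * 16.9 = 456.3
numerator = 681.12 + 456.3 = 1137.42
n1+n2-2 = 36
sp^2 = 1137.42 / 36 = 31.595

31.5950


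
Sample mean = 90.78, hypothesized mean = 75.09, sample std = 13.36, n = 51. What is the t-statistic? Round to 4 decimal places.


t = (xbar - mu0) / (s/sqrt(n))
xbar - mu0 = 90.78 - 75.09 = 15.69
sqrt(51) ≈ 7.14142843
s/sqrt(n) = 13.36 / 7.14142843 ≈ 1.87077419
t = 15.69 / 1.87077419 ≈ 8.386902

8.3869


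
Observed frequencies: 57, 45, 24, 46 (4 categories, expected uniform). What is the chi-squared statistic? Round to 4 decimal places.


chi2 = sum((O-E)^2/E), E = total/4
total = 172, E = 172/4 = 43
(57 - 43)^2 / 43 = 196 / 43 = 196/43 ≈ 4.558140
(45 - 43)^2 / 43 = 4 / 43 = 4/43 ≈ 0.093023
(24 - 43)^2 / 43 = 361 / 43 = 361/43 ≈ 8.395349
(46 - 43)^2 / 43 = 9 / 43 = 9/43 ≈ 0.209302
chi2 = 570/43 ≈ 13.255814

13.2558


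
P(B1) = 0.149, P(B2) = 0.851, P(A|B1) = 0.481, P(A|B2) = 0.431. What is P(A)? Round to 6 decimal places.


P(A) = P(A|B1)*P(B1) + P(A|B2)*P(B2)
P(A|B1)*P(B1) = 0.481 * 0.149 = 0.071669
P(A|B2)*P(B2) = 0.431 * 0.851 = 0.366781
P(A) = 0.071669 + 0.366781 = 0.43845

0.438450


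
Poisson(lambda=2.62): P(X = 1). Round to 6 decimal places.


P = e^(-lam) * lam^k / k!
e^(-2.62) ≈ 0.07280286
lam^k = 2.62^1 = 2.62
k! = 1! = 1
P = 0.07280286 * 2.62 / 1 ≈ 0.190744

0.190744


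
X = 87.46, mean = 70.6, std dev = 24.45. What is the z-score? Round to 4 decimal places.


z = (X - mu) / sigma
X - mu = 87.46 - 70.6 = 16.86
z = 16.86 / 24.45 = 562/815 ≈ 0.689571

0.6896


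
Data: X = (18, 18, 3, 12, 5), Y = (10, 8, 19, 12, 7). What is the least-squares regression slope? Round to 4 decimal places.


b = sum((xi-xbar)(yi-ybar)) / sum((xi-xbar)^2)
n = 5, xbar = 56/5 = 11.2, ybar = 56/5 = 11.2
Sxy = sum((xi-xbar)(yi-ybar)) = -67.2
Sxx = sum((xi-xbar)^2) = 198.8
b = Sxy / Sxx = -24/71 ≈ -0.338028

-0.3380


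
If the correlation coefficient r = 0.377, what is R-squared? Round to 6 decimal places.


R^2 = r^2 = (0.377)^2 = 0.142129

0.142129


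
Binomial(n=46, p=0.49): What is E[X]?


E[X] = n*p = 46 * 0.49 = 22.54

22.54


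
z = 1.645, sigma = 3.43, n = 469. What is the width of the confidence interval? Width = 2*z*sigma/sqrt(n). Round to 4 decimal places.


width = 2*z*sigma/sqrt(n)
2*z*sigma = 2 * 1.645 * 3.43 = 11.2847
sqrt(469) ≈ 21.656408
width = 11.2847 / 21.656408 ≈ 0.521079

0.5211


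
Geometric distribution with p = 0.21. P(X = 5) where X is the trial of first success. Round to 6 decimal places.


P = (1-p)^(k-1) * p
(1-p)^(k-1) = 0.79^4 ≈ 0.3895008
P = 0.3895008 * 0.21 ≈ 0.08179517

0.081795


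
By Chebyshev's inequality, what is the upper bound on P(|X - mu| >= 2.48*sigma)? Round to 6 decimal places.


P <= 1/k^2
k^2 = 2.48^2 = 6.1504
1/k^2 = 1 / 6.1504 = 625/3844 ≈ 0.16259105

0.162591


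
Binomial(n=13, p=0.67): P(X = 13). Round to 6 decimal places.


P = C(n,k) * p^k * (1-p)^(n-k)
C(13,13) = 1
p^k = 0.67^13 ≈ 0.005482422
(1-p)^(n-k) = 0.33^0 = 1
P = 1 * 0.005482422 * 1 ≈ 0.005482

0.005482


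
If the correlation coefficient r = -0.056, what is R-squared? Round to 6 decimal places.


R^2 = r^2 = (-0.056)^2 = 0.003136

0.003136


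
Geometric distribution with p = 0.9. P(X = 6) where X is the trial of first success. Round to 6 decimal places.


P = (1-p)^(k-1) * p
(1-p)^(k-1) = 0.1^5 = 0.00001
P = 0.00001 * 0.9 = 0.000009

0.000009


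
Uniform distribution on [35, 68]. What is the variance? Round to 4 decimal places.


Var = (b-a)^2 / 12
(b-a)^2 = (68 - 35)^2 = 1089
Var = 1089/12 = 90.75

90.7500


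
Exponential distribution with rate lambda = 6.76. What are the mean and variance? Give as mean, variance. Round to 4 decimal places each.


mean = 1/lam, var = 1/lam^2
mean = 1 / 6.76 = 25/169 ≈ 0.147929
lam^2 = 6.76^2 = 45.6976
var = 1 / 45.6976 ≈ 0.021883

0.1479, 0.0219


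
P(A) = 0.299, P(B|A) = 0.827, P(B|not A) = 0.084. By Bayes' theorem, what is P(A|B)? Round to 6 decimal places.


P(A|B) = P(B|A)*P(A) / P(B), P(B) = P(B|A)*P(A) + P(B|not A)*P(not A)
P(B|A)*P(A) = 0.827 * 0.299 = 0.247273
P(B|not A)*P(not A) = 0.084 * 0.701 = 0.058884
P(B) = 0.247273 + 0.058884 = 0.306157
P(A|B) = 0.247273 / 0.306157 ≈ 0.80766731

0.807667


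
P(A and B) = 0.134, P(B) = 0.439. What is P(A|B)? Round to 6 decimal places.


P(A|B) = P(A and B) / P(B) = 0.134 / 0.439 = 134/439 ≈ 0.30523918

0.305239


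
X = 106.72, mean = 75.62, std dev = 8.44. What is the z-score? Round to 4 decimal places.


z = (X - mu) / sigma
X - mu = 106.72 - 75.62 = 31.1
z = 31.1 / 8.44 = 1555/422 ≈ 3.684834

3.6848


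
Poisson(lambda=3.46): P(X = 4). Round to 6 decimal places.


P = e^(-lam) * lam^k / k!
e^(-3.46) ≈ 0.03142976
lam^k = 3.46^4 ≈ 143.319207
k! = 4! = 24
P = 0.03142976 * 143.319207 / 24 ≈ 0.187687

0.187687


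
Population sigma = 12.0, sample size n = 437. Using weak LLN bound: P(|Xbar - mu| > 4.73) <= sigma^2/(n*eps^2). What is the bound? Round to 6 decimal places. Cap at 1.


bound = min(1, sigma^2/(n*eps^2))
sigma^2 = 12.0^2 = 144
n*eps^2 = 437 * 4.73^2 = 437 * 22.3729 = 9776.9573
sigma^2/(n*eps^2) = 144 / 9776.9573 ≈ 0.01472851

0.014729


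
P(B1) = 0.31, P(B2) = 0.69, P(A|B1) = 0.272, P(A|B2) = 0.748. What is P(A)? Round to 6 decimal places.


P(A) = P(A|B1)*P(B1) + P(A|B2)*P(B2)
P(A|B1)*P(B1) = 0.272 * 0.31 = 0.08432
P(A|B2)*P(B2) = 0.748 * 0.69 = 0.51612
P(A) = 0.08432 + 0.51612 = 0.60044

0.600440


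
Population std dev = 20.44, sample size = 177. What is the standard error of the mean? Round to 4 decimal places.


SE = sigma / sqrt(n)
sqrt(177) ≈ 13.304135
SE = 20.44 / 13.304135 ≈ 1.536364

1.5364


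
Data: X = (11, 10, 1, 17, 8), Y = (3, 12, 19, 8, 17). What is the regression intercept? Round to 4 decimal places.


a = ybar - b*xbar, where b = sum((xi-xbar)(yi-ybar)) / sum((xi-xbar)^2)
n = 5, xbar = 47/5 = 9.4, ybar = 59/5 = 11.8
Sxy = sum((xi-xbar)(yi-ybar)) = -110.6
Sxx = sum((xi-xbar)^2) = 133.2
b = Sxy / Sxx = -553/666 ≈ -0.830330
a = 11.8 - (-0.830330) * 9.4 = 13057/666 ≈ 19.605105

19.6051


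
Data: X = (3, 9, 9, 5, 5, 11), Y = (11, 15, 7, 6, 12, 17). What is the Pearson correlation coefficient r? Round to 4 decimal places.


r = sum((xi-xbar)(yi-ybar)) / sqrt(sum((xi-xbar)^2) * sum((yi-ybar)^2))
n = 6, xbar = 42/6 = 7, ybar = 68/6 = 34/3 ≈ 11.333333
Sxy = sum((xi-xbar)(yi-ybar)) = 32
Sxx = sum((xi-xbar)^2) = 48
Syy = sum((yi-ybar)^2) = 280/3 ≈ 93.333333
sqrt(Sxx*Syy) ≈ 66.932802
r = Sxy / sqrt(Sxx*Syy) = 32 / 66.932802 ≈ 0.478091

0.4781


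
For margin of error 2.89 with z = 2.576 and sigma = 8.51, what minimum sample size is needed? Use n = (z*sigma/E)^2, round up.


z*sigma/E = 2.576 * 8.51 / 2.89 ≈ 7.585384
(z*sigma/E)^2 ≈ 57.538052
round up: n = 58

58


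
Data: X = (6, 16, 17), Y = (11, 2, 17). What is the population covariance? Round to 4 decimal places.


Cov = (1/n)*sum((xi-xbar)(yi-ybar))
n = 3, xbar = 39/3 = 13, ybar = 30/3 = 10
sum((xi-xbar)(yi-ybar)) = -3
Cov = -3 / 3 = -1

-1.0000


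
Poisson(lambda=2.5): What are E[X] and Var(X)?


E[X] = Var(X) = lambda = 2.5

2.5, 2.5


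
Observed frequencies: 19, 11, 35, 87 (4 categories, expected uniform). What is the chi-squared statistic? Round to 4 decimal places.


chi2 = sum((O-E)^2/E), E = total/4
total = 152, E = 152/4 = 38
(19 - 38)^2 / 38 = 361 / 38 = 9.5
(11 - 38)^2 / 38 = 729 / 38 = 729/38 ≈ 19.184211
(35 - 38)^2 / 38 = 9 / 38 = 9/38 ≈ 0.236842
(87 - 38)^2 / 38 = 2401 / 38 = 2401/38 ≈ 63.184211
chi2 = 1750/19 ≈ 92.105263

92.1053


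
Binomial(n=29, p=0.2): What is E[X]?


E[X] = n*p = 29 * 0.2 = 5.8

5.8


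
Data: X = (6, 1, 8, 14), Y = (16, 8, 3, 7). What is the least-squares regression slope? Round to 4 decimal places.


b = sum((xi-xbar)(yi-ybar)) / sum((xi-xbar)^2)
n = 4, xbar = 29/4 = 7.25, ybar = 34/4 = 8.5
Sxy = sum((xi-xbar)(yi-ybar)) = -20.5
Sxx = sum((xi-xbar)^2) = 86.75
b = Sxy / Sxx = -82/347 ≈ -0.236311

-0.2363


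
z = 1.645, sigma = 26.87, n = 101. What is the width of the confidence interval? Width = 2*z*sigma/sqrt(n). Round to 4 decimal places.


width = 2*z*sigma/sqrt(n)
2*z*sigma = 2 * 1.645 * 26.87 = 88.4023
sqrt(101) ≈ 10.049876
width = 88.4023 / 10.049876 ≈ 8.796358

8.7964


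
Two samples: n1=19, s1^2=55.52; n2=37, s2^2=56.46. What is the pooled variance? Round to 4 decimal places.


sp^2 = ((n1-1)*s1^2 + (n2-1)*s2^2)/(n1+n2-2)
(n1-1)*s1^2 = 18 * 55.52 = 999.36
(n2-1)*s2^2 = 36 * 56.46 = 2032.56
numerator = 999.36 + 2032.56 = 3031.92
n1+n2-2 = 54
sp^2 = 3031.92 / 54 = 4211/75 ≈ 56.146667

56.1467


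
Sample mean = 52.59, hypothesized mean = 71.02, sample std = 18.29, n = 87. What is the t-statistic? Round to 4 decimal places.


t = (xbar - mu0) / (s/sqrt(n))
xbar - mu0 = 52.59 - 71.02 = -18.43
sqrt(87) ≈ 9.32737905
s/sqrt(n) = 18.29 / 9.32737905 ≈ 1.96089383
t = -18.43 / 1.96089383 ≈ -9.398775

-9.3988


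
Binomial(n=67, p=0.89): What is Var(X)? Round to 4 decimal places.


Var = n*p*(1-p) = 67 * 0.89 * 0.11 = 6.5593

6.5593


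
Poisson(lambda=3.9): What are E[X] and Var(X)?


E[X] = Var(X) = lambda = 3.9

3.9, 3.9


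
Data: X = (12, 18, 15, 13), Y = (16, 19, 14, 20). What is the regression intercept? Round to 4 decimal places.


a = ybar - b*xbar, where b = sum((xi-xbar)(yi-ybar)) / sum((xi-xbar)^2)
n = 4, xbar = 58/4 = 14.5, ybar = 69/4 = 17.25
Sxy = sum((xi-xbar)(yi-ybar)) = 3.5
Sxx = sum((xi-xbar)^2) = 21
b = Sxy / Sxx = 1/6 ≈ 0.166667
a = 17.25 - 0.166667 * 14.5 = 89/6 ≈ 14.833333

14.8333


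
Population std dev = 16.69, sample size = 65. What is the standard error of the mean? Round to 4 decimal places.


SE = sigma / sqrt(n)
sqrt(65) ≈ 8.062258
SE = 16.69 / 8.062258 ≈ 2.070140

2.0701


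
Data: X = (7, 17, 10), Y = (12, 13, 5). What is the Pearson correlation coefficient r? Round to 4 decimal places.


r = sum((xi-xbar)(yi-ybar)) / sqrt(sum((xi-xbar)^2) * sum((yi-ybar)^2))
n = 3, xbar = 34/3 ≈ 11.333333, ybar = 30/3 = 10
Sxy = sum((xi-xbar)(yi-ybar)) = 15
Sxx = sum((xi-xbar)^2) = 158/3 ≈ 52.666667
Syy = sum((yi-ybar)^2) = 38
sqrt(Sxx*Syy) ≈ 44.736264
r = Sxy / sqrt(Sxx*Syy) = 15 / 44.736264 ≈ 0.335298

0.3353


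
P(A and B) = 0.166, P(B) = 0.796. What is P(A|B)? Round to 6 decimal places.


P(A|B) = P(A and B) / P(B) = 0.166 / 0.796 = 83/398 ≈ 0.20854271

0.208543


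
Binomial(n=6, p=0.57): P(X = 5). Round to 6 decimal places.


P = C(n,k) * p^k * (1-p)^(n-k)
C(6,5) = 6
p^k = 0.57^5 ≈ 0.06016921
(1-p)^(n-k) = 0.43^1 = 0.43
P = 6 * 0.06016921 * 0.43 ≈ 0.155237

0.155237


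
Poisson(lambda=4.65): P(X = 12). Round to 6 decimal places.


P = e^(-lam) * lam^k / k!
e^(-4.65) ≈ 0.009561602
lam^k = 4.65^12 ≈ 102196361.689299
k! = 12! = 479001600
P = 0.009561602 * 102196361.689299 / 479001600 ≈ 0.002040

0.002040


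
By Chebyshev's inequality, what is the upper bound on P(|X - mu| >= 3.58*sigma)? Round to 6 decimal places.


P <= 1/k^2
k^2 = 3.58^2 = 12.8164
1/k^2 = 1 / 12.8164 ≈ 0.07802503

0.078025


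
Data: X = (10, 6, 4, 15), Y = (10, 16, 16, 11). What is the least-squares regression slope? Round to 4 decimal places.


b = sum((xi-xbar)(yi-ybar)) / sum((xi-xbar)^2)
n = 4, xbar = 35/4 = 8.75, ybar = 53/4 = 13.25
Sxy = sum((xi-xbar)(yi-ybar)) = -38.75
Sxx = sum((xi-xbar)^2) = 70.75
b = Sxy / Sxx = -155/283 ≈ -0.547703

-0.5477


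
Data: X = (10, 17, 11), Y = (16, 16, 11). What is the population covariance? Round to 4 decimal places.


Cov = (1/n)*sum((xi-xbar)(yi-ybar))
n = 3, xbar = 38/3 ≈ 12.666667, ybar = 43/3 ≈ 14.333333
sum((xi-xbar)(yi-ybar)) = 25/3 ≈ 8.333333
Cov = 8.333333 / 3 = 25/9 ≈ 2.777778

2.7778


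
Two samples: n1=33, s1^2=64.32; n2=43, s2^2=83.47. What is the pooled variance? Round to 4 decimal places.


sp^2 = ((n1-1)*s1^2 + (n2-1)*s2^2)/(n1+n2-2)
(n1-1)*s1^2 = 32 * 64.32 = 2058.24
(n2-1)*s2^2 = 42 * 83.47 = 3505.74
numerator = 2058.24 + 3505.74 = 5563.98
n1+n2-2 = 74
sp^2 = 5563.98 / 74 = 278199/3700 ≈ 75.188919

75.1889


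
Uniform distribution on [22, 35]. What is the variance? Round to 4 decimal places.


Var = (b-a)^2 / 12
(b-a)^2 = (35 - 22)^2 = 169
Var = 169/12 ≈ 14.083333

14.0833


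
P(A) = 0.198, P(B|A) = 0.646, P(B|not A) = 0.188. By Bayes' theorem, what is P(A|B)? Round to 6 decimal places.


P(A|B) = P(B|A)*P(A) / P(B), P(B) = P(B|A)*P(A) + P(B|not A)*P(not A)
P(B|A)*P(A) = 0.646 * 0.198 = 0.127908
P(B|not A)*P(not A) = 0.188 * 0.802 = 0.150776
P(B) = 0.127908 + 0.150776 = 0.278684
P(A|B) = 0.127908 / 0.278684 ≈ 0.45897145

0.458971


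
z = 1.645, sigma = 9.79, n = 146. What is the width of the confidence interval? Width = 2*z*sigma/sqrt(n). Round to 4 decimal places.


width = 2*z*sigma/sqrt(n)
2*z*sigma = 2 * 1.645 * 9.79 = 32.2091
sqrt(146) ≈ 12.083046
width = 32.2091 / 12.083046 ≈ 2.665644

2.6656


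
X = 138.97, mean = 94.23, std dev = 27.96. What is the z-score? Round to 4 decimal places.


z = (X - mu) / sigma
X - mu = 138.97 - 94.23 = 44.74
z = 44.74 / 27.96 = 2237/1398 ≈ 1.600143

1.6001


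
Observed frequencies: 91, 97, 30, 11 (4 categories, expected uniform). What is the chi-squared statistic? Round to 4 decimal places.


chi2 = sum((O-E)^2/E), E = total/4
total = 229, E = 229/4 = 57.25
(91 - 57.25)^2 / 57.25 = 1139.0625 / 57.25 = 18225/916 ≈ 19.896288
(97 - 57.25)^2 / 57.25 = 1580.0625 / 57.25 = 25281/916 ≈ 27.599345
(30 - 57.25)^2 / 57.25 = 742.5625 / 57.25 = 11881/916 ≈ 12.970524
(11 - 57.25)^2 / 57.25 = 2139.0625 / 57.25 = 34225/916 ≈ 37.363537
chi2 = 22403/229 ≈ 97.829694

97.8297


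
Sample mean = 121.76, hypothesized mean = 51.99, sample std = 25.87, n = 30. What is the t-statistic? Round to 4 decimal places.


t = (xbar - mu0) / (s/sqrt(n))
xbar - mu0 = 121.76 - 51.99 = 69.77
sqrt(30) ≈ 5.47722558
s/sqrt(n) = 25.87 / 5.47722558 ≈ 4.72319419
t = 69.77 / 4.72319419 ≈ 14.771783

14.7718


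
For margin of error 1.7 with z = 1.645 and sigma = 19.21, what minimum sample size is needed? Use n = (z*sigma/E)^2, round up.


z*sigma/E = 1.645 * 19.21 / 1.7 = 18.5885
(z*sigma/E)^2 ≈ 345.532332
round up: n = 346

346


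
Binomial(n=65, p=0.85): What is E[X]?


E[X] = n*p = 65 * 0.85 = 55.25

55.25


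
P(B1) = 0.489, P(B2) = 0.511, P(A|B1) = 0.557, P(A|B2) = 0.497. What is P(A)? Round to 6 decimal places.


P(A) = P(A|B1)*P(B1) + P(A|B2)*P(B2)
P(A|B1)*P(B1) = 0.557 * 0.489 = 0.272373
P(A|B2)*P(B2) = 0.497 * 0.511 = 0.253967
P(A) = 0.272373 + 0.253967 = 0.52634

0.526340


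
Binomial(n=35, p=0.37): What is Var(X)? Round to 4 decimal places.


Var = n*p*(1-p) = 35 * 0.37 * 0.63 = 8.1585

8.1585


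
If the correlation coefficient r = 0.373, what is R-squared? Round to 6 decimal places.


R^2 = r^2 = (0.373)^2 = 0.139129

0.139129


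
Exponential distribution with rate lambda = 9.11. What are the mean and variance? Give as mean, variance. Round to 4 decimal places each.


mean = 1/lam, var = 1/lam^2
mean = 1 / 9.11 = 100/911 ≈ 0.109769
lam^2 = 9.11^2 = 82.9921
var = 1 / 82.9921 ≈ 0.012049

0.1098, 0.0120


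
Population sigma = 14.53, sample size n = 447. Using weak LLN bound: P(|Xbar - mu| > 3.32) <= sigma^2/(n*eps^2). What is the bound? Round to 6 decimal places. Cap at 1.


bound = min(1, sigma^2/(n*eps^2))
sigma^2 = 14.53^2 = 211.1209
n*eps^2 = 447 * 3.32^2 = 447 * 11.0224 = 4927.0128
sigma^2/(n*eps^2) = 211.1209 / 4927.0128 ≈ 0.04284968

0.042850


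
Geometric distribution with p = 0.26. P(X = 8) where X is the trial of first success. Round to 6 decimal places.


P = (1-p)^(k-1) * p
(1-p)^(k-1) = 0.74^7 ≈ 0.1215128
P = 0.1215128 * 0.26 ≈ 0.03159333

0.031593


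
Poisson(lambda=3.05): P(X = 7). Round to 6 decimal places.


P = e^(-lam) * lam^k / k!
e^(-3.05) ≈ 0.04735892
lam^k = 3.05^7 ≈ 2455.267841
k! = 7! = 5040
P = 0.04735892 * 2455.267841 / 5040 ≈ 0.023071

0.023071


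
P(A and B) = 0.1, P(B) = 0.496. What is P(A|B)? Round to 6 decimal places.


P(A|B) = P(A and B) / P(B) = 0.1 / 0.496 = 25/124 ≈ 0.20161290

0.201613


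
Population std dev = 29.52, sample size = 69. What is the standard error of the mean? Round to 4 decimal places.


SE = sigma / sqrt(n)
sqrt(69) ≈ 8.306624
SE = 29.52 / 8.306624 ≈ 3.553790

3.5538


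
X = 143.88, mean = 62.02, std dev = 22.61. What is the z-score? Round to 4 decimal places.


z = (X - mu) / sigma
X - mu = 143.88 - 62.02 = 81.86
z = 81.86 / 22.61 = 8186/2261 ≈ 3.620522

3.6205


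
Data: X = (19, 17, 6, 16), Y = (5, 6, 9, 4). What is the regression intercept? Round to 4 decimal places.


a = ybar - b*xbar, where b = sum((xi-xbar)(yi-ybar)) / sum((xi-xbar)^2)
n = 4, xbar = 58/4 = 14.5, ybar = 24/4 = 6
Sxy = sum((xi-xbar)(yi-ybar)) = -33
Sxx = sum((xi-xbar)^2) = 101
b = Sxy / Sxx = -33/101 ≈ -0.326733
a = 6 - (-0.326733) * 14.5 = 2169/202 ≈ 10.737624

10.7376


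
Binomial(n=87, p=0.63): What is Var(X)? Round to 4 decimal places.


Var = n*p*(1-p) = 87 * 0.63 * 0.37 = 20.2797

20.2797


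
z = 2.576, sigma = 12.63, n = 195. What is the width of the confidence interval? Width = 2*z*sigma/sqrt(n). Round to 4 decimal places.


width = 2*z*sigma/sqrt(n)
2*z*sigma = 2 * 2.576 * 12.63 = 65.06976
sqrt(195) ≈ 13.964240
width = 65.06976 / 13.964240 ≈ 4.659742

4.6597


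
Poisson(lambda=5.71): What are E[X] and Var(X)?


E[X] = Var(X) = lambda = 5.71

5.71, 5.71


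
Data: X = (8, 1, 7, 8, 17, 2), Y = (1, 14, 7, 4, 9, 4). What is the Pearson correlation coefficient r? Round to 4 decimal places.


r = sum((xi-xbar)(yi-ybar)) / sqrt(sum((xi-xbar)^2) * sum((yi-ybar)^2))
n = 6, xbar = 43/6 ≈ 7.166667, ybar = 39/6 = 6.5
Sxy = sum((xi-xbar)(yi-ybar)) = -15.5
Sxx = sum((xi-xbar)^2) = 977/6 ≈ 162.833333
Syy = sum((yi-ybar)^2) = 105.5
sqrt(Sxx*Syy) ≈ 131.068366
r = Sxy / sqrt(Sxx*Syy) = -15.5 / 131.068366 ≈ -0.118259

-0.1183


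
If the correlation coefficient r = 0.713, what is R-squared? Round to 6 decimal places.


R^2 = r^2 = (0.713)^2 = 0.508369

0.508369


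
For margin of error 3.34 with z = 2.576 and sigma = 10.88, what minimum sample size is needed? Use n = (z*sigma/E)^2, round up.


z*sigma/E = 2.576 * 10.88 / 3.34 ≈ 8.391281
(z*sigma/E)^2 ≈ 70.413604
round up: n = 71

71


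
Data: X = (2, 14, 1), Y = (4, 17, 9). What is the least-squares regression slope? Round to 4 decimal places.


b = sum((xi-xbar)(yi-ybar)) / sum((xi-xbar)^2)
n = 3, xbar = 17/3 ≈ 5.666667, ybar = 30/3 = 10
Sxy = sum((xi-xbar)(yi-ybar)) = 85
Sxx = sum((xi-xbar)^2) = 314/3 ≈ 104.666667
b = Sxy / Sxx = 255/314 ≈ 0.812102

0.8121


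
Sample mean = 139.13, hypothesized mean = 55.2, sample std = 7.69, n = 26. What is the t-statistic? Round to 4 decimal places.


t = (xbar - mu0) / (s/sqrt(n))
xbar - mu0 = 139.13 - 55.2 = 83.93
sqrt(26) ≈ 5.09901951
s/sqrt(n) = 7.69 / 5.09901951 ≈ 1.50813308
t = 83.93 / 1.50813308 ≈ 55.651587

55.6516


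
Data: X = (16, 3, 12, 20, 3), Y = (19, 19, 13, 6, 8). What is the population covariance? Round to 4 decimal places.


Cov = (1/n)*sum((xi-xbar)(yi-ybar))
n = 5, xbar = 54/5 = 10.8, ybar = 65/5 = 13
sum((xi-xbar)(yi-ybar)) = -41
Cov = -41 / 5 = -8.2

-8.2000


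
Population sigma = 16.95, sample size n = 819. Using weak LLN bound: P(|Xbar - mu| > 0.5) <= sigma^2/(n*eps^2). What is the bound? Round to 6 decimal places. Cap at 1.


bound = min(1, sigma^2/(n*eps^2))
sigma^2 = 16.95^2 = 287.3025
n*eps^2 = 819 * 0.5^2 = 819 * 0.25 = 204.75
sigma^2/(n*eps^2) = 287.3025 / 204.75 = 12769/9100 ≈ 1.40318681
this exceeds 1, so the bound is capped at 1

1.000000


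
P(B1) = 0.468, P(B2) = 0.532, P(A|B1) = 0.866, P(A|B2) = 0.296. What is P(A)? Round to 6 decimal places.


P(A) = P(A|B1)*P(B1) + P(A|B2)*P(B2)
P(A|B1)*P(B1) = 0.866 * 0.468 = 0.405288
P(A|B2)*P(B2) = 0.296 * 0.532 = 0.157472
P(A) = 0.405288 + 0.157472 = 0.56276

0.562760


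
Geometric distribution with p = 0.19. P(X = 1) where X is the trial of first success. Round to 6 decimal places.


P = (1-p)^(k-1) * p
(1-p)^(k-1) = 0.81^0 = 1
P = 1 * 0.19 = 0.19

0.190000


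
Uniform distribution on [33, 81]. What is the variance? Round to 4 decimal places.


Var = (b-a)^2 / 12
(b-a)^2 = (81 - 33)^2 = 2304
Var = 2304/12 = 192

192.0000


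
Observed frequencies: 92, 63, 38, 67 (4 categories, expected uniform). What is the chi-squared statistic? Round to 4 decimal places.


chi2 = sum((O-E)^2/E), E = total/4
total = 260, E = 260/4 = 65
(92 - 65)^2 / 65 = 729 / 65 = 729/65 ≈ 11.215385
(63 - 65)^2 / 65 = 4 / 65 = 4/65 ≈ 0.061538
(38 - 65)^2 / 65 = 729 / 65 = 729/65 ≈ 11.215385
(67 - 65)^2 / 65 = 4 / 65 = 4/65 ≈ 0.061538
chi2 = 1466/65 ≈ 22.553846

22.5538


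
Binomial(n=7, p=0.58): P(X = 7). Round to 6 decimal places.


P = C(n,k) * p^k * (1-p)^(n-k)
C(7,7) = 1
p^k = 0.58^7 ≈ 0.02207984
(1-p)^(n-k) = 0.42^0 = 1
P = 1 * 0.02207984 * 1 ≈ 0.022080

0.022080


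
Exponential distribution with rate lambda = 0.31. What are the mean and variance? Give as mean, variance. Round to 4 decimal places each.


mean = 1/lam, var = 1/lam^2
mean = 1 / 0.31 = 100/31 ≈ 3.225806
lam^2 = 0.31^2 = 0.0961
var = 1 / 0.0961 = 10000/961 ≈ 10.405827

3.2258, 10.4058


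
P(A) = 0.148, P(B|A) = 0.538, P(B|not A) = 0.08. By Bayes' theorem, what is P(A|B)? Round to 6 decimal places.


P(A|B) = P(B|A)*P(A) / P(B), P(B) = P(B|A)*P(A) + P(B|not A)*P(not A)
P(B|A)*P(A) = 0.538 * 0.148 = 0.079624
P(B|not A)*P(not A) = 0.08 * 0.852 = 0.06816
P(B) = 0.079624 + 0.06816 = 0.147784
P(A|B) = 0.079624 / 0.147784 ≈ 0.53878634

0.538786


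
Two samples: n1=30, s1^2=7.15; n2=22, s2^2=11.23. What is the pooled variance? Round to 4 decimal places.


sp^2 = ((n1-1)*s1^2 + (n2-1)*s2^2)/(n1+n2-2)
(n1-1)*s1^2 = 29 * 7.15 = 207.35
(n2-1)*s2^2 = 21 * 11.23 = 235.83
numerator = 207.35 + 235.83 = 443.18
n1+n2-2 = 50
sp^2 = 443.18 / 50 = 8.8636

8.8636


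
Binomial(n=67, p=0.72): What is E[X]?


E[X] = n*p = 67 * 0.72 = 48.24

48.24


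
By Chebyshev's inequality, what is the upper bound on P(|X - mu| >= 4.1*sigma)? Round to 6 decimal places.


P <= 1/k^2
k^2 = 4.1^2 = 16.81
1/k^2 = 1 / 16.81 = 100/1681 ≈ 0.05948840

0.059488


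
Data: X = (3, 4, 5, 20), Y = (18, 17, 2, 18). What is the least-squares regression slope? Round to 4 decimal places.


b = sum((xi-xbar)(yi-ybar)) / sum((xi-xbar)^2)
n = 4, xbar = 32/4 = 8, ybar = 55/4 = 13.75
Sxy = sum((xi-xbar)(yi-ybar)) = 52
Sxx = sum((xi-xbar)^2) = 194
b = Sxy / Sxx = 26/97 ≈ 0.268041

0.2680


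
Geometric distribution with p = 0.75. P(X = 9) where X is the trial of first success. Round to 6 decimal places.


P = (1-p)^(k-1) * p
(1-p)^(k-1) = 0.25^8 ≈ 0.00001525879
P = 0.00001525879 * 0.75 ≈ 0.00001144409

0.000011


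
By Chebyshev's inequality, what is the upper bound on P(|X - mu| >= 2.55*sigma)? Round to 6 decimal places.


P <= 1/k^2
k^2 = 2.55^2 = 6.5025
1/k^2 = 1 / 6.5025 = 400/2601 ≈ 0.15378700

0.153787


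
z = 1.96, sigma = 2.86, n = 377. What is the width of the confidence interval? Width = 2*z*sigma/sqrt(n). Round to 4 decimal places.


width = 2*z*sigma/sqrt(n)
2*z*sigma = 2 * 1.96 * 2.86 = 11.2112
sqrt(377) ≈ 19.416488
width = 11.2112 / 19.416488 ≈ 0.577406

0.5774


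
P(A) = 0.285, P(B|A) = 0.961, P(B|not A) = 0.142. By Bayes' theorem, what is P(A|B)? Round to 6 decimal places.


P(A|B) = P(B|A)*P(A) / P(B), P(B) = P(B|A)*P(A) + P(B|not A)*P(not A)
P(B|A)*P(A) = 0.961 * 0.285 = 0.273885
P(B|not A)*P(not A) = 0.142 * 0.715 = 0.10153
P(B) = 0.273885 + 0.10153 = 0.375415
P(A|B) = 0.273885 / 0.375415 ≈ 0.72955263

0.729553


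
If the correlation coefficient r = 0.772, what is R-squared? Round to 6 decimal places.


R^2 = r^2 = (0.772)^2 = 0.595984

0.595984


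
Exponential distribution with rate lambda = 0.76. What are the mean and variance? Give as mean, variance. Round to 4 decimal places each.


mean = 1/lam, var = 1/lam^2
mean = 1 / 0.76 = 25/19 ≈ 1.315789
lam^2 = 0.76^2 = 0.5776
var = 1 / 0.5776 = 625/361 ≈ 1.731302

1.3158, 1.7313


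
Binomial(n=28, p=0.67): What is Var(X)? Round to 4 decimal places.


Var = n*p*(1-p) = 28 * 0.67 * 0.33 = 6.1908

6.1908


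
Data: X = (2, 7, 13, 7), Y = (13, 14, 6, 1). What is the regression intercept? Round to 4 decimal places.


a = ybar - b*xbar, where b = sum((xi-xbar)(yi-ybar)) / sum((xi-xbar)^2)
n = 4, xbar = 29/4 = 7.25, ybar = 34/4 = 8.5
Sxy = sum((xi-xbar)(yi-ybar)) = -37.5
Sxx = sum((xi-xbar)^2) = 60.75
b = Sxy / Sxx = -50/81 ≈ -0.617284
a = 8.5 - (-0.617284) * 7.25 = 1051/81 ≈ 12.975309

12.9753


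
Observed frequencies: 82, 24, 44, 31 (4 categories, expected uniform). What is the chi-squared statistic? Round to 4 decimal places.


chi2 = sum((O-E)^2/E), E = total/4
total = 181, E = 181/4 = 45.25
(82 - 45.25)^2 / 45.25 = 1350.5625 / 45.25 = 21609/724 ≈ 29.846685
(24 - 45.25)^2 / 45.25 = 451.5625 / 45.25 = 7225/724 ≈ 9.979282
(44 - 45.25)^2 / 45.25 = 1.5625 / 45.25 = 25/724 ≈ 0.034530
(31 - 45.25)^2 / 45.25 = 203.0625 / 45.25 = 3249/724 ≈ 4.487569
chi2 = 8027/181 ≈ 44.348066

44.3481


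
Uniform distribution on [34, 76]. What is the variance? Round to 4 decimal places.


Var = (b-a)^2 / 12
(b-a)^2 = (76 - 34)^2 = 1764
Var = 1764/12 = 147

147.0000


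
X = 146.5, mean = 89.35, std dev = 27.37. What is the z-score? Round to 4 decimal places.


z = (X - mu) / sigma
X - mu = 146.5 - 89.35 = 57.15
z = 57.15 / 27.37 = 5715/2737 ≈ 2.088053

2.0881


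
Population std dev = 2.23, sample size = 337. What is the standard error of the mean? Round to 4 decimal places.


SE = sigma / sqrt(n)
sqrt(337) ≈ 18.357560
SE = 2.23 / 18.357560 ≈ 0.121476

0.1215


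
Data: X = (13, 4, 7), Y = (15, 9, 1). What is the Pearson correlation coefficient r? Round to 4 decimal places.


r = sum((xi-xbar)(yi-ybar)) / sqrt(sum((xi-xbar)^2) * sum((yi-ybar)^2))
n = 3, xbar = 24/3 = 8, ybar = 25/3 ≈ 8.333333
Sxy = sum((xi-xbar)(yi-ybar)) = 38
Sxx = sum((xi-xbar)^2) = 42
Syy = sum((yi-ybar)^2) = 296/3 ≈ 98.666667
sqrt(Sxx*Syy) ≈ 64.373908
r = Sxy / sqrt(Sxx*Syy) = 38 / 64.373908 ≈ 0.590301

0.5903


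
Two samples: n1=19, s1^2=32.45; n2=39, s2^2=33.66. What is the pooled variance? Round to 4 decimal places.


sp^2 = ((n1-1)*s1^2 + (n2-1)*s2^2)/(n1+n2-2)
(n1-1)*s1^2 = 18 * 32.45 = 584.1
(n2-1)*s2^2 = 38 * 33.66 = 1279.08
numerator = 584.1 + 1279.08 = 1863.18
n1+n2-2 = 56
sp^2 = 1863.18 / 56 = 93159/2800 ≈ 33.271071

33.2711


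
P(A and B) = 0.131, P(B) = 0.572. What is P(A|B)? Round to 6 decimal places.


P(A|B) = P(A and B) / P(B) = 0.131 / 0.572 = 131/572 ≈ 0.22902098

0.229021


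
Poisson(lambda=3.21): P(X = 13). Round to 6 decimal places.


P = e^(-lam) * lam^k / k!
e^(-3.21) ≈ 0.04035661
lam^k = 3.21^13 ≈ 3842071.310235
k! = 13! = 6227020800
P = 0.04035661 * 3842071.310235 / 6227020800 ≈ 0.000025

0.000025


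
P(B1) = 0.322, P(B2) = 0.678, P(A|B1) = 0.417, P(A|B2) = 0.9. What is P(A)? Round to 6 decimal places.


P(A) = P(A|B1)*P(B1) + P(A|B2)*P(B2)
P(A|B1)*P(B1) = 0.417 * 0.322 = 0.134274
P(A|B2)*P(B2) = 0.9 * 0.678 = 0.6102
P(A) = 0.134274 + 0.6102 = 0.744474

0.744474


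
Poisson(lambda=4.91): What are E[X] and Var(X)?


E[X] = Var(X) = lambda = 4.91

4.91, 4.91


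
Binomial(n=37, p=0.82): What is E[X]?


E[X] = n*p = 37 * 0.82 = 30.34

30.34


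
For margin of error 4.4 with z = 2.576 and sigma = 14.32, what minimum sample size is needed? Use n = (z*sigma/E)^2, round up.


z*sigma/E = 2.576 * 14.32 / 4.4 = 57638/6875 ≈ 8.383709
(z*sigma/E)^2 ≈ 70.286578
round up: n = 71

71


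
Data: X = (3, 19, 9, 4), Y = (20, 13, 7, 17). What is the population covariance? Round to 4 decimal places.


Cov = (1/n)*sum((xi-xbar)(yi-ybar))
n = 4, xbar = 35/4 = 8.75, ybar = 57/4 = 14.25
sum((xi-xbar)(yi-ybar)) = -60.75
Cov = -60.75 / 4 = -15.1875

-15.1875


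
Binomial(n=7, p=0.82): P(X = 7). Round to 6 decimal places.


P = C(n,k) * p^k * (1-p)^(n-k)
C(7,7) = 1
p^k = 0.82^7 ≈ 0.2492855
(1-p)^(n-k) = 0.18^0 = 1
P = 1 * 0.2492855 * 1 ≈ 0.249285

0.249285


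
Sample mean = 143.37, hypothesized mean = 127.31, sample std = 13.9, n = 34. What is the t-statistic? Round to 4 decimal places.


t = (xbar - mu0) / (s/sqrt(n))
xbar - mu0 = 143.37 - 127.31 = 16.06
sqrt(34) ≈ 5.83095189
s/sqrt(n) = 13.9 / 5.83095189 ≈ 2.38383033
t = 16.06 / 2.38383033 ≈ 6.737057

6.7371


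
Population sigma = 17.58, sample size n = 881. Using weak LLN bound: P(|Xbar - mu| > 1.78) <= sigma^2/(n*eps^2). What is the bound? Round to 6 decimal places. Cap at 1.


bound = min(1, sigma^2/(n*eps^2))
sigma^2 = 17.58^2 = 309.0564
n*eps^2 = 881 * 1.78^2 = 881 * 3.1684 = 2791.3604
sigma^2/(n*eps^2) = 309.0564 / 2791.3604 ≈ 0.11071892

0.110719


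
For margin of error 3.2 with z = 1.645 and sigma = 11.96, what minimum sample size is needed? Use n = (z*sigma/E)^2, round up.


z*sigma/E = 1.645 * 11.96 / 3.2 ≈ 6.148188
(z*sigma/E)^2 ≈ 37.800210
round up: n = 38

38


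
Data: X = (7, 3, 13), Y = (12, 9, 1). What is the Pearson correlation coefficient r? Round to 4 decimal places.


r = sum((xi-xbar)(yi-ybar)) / sqrt(sum((xi-xbar)^2) * sum((yi-ybar)^2))
n = 3, xbar = 23/3 ≈ 7.666667, ybar = 22/3 ≈ 7.333333
Sxy = sum((xi-xbar)(yi-ybar)) = -134/3 ≈ -44.666667
Sxx = sum((xi-xbar)^2) = 152/3 ≈ 50.666667
Syy = sum((yi-ybar)^2) = 194/3 ≈ 64.666667
sqrt(Sxx*Syy) ≈ 57.240234
r = Sxy / sqrt(Sxx*Syy) = -44.666667 / 57.240234 ≈ -0.780337

-0.7803


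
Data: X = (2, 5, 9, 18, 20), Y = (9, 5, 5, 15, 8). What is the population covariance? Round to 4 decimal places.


Cov = (1/n)*sum((xi-xbar)(yi-ybar))
n = 5, xbar = 54/5 = 10.8, ybar = 42/5 = 8.4
sum((xi-xbar)(yi-ybar)) = 64.4
Cov = 64.4 / 5 = 12.88

12.8800


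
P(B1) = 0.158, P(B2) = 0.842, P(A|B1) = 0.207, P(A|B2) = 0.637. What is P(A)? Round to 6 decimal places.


P(A) = P(A|B1)*P(B1) + P(A|B2)*P(B2)
P(A|B1)*P(B1) = 0.207 * 0.158 = 0.032706
P(A|B2)*P(B2) = 0.637 * 0.842 = 0.536354
P(A) = 0.032706 + 0.536354 = 0.56906

0.569060


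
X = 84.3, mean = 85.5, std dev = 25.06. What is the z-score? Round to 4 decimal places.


z = (X - mu) / sigma
X - mu = 84.3 - 85.5 = -1.2
z = -1.2 / 25.06 = -60/1253 ≈ -0.047885

-0.0479


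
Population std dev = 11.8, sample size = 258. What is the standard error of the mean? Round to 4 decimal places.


SE = sigma / sqrt(n)
sqrt(258) ≈ 16.062378
SE = 11.8 / 16.062378 ≈ 0.734636

0.7346


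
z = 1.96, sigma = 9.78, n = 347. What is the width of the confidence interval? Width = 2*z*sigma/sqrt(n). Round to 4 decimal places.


width = 2*z*sigma/sqrt(n)
2*z*sigma = 2 * 1.96 * 9.78 = 38.3376
sqrt(347) ≈ 18.627936
width = 38.3376 / 18.627936 ≈ 2.058070

2.0581


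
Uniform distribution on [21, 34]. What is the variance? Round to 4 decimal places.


Var = (b-a)^2 / 12
(b-a)^2 = (34 - 21)^2 = 169
Var = 169/12 ≈ 14.083333

14.0833


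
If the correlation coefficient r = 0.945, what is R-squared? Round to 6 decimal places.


R^2 = r^2 = (0.945)^2 = 0.893025

0.893025


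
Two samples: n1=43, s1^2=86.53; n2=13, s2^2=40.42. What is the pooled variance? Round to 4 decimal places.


sp^2 = ((n1-1)*s1^2 + (n2-1)*s2^2)/(n1+n2-2)
(n1-1)*s1^2 = 42 * 86.53 = 3634.26
(n2-1)*s2^2 = 12 * 40.42 = 485.04
numerator = 3634.26 + 485.04 = 4119.3
n1+n2-2 = 54
sp^2 = 4119.3 / 54 = 4577/60 ≈ 76.283333

76.2833


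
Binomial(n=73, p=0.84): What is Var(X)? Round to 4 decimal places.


Var = n*p*(1-p) = 73 * 0.84 * 0.16 = 9.8112

9.8112


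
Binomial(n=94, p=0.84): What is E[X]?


E[X] = n*p = 94 * 0.84 = 78.96

78.96


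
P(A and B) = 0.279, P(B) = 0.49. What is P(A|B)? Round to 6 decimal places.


P(A|B) = P(A and B) / P(B) = 0.279 / 0.49 = 279/490 ≈ 0.56938776

0.569388


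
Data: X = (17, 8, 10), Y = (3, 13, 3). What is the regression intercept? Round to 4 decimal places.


a = ybar - b*xbar, where b = sum((xi-xbar)(yi-ybar)) / sum((xi-xbar)^2)
n = 3, xbar = 35/3 ≈ 11.666667, ybar = 19/3 ≈ 6.333333
Sxy = sum((xi-xbar)(yi-ybar)) = -110/3 ≈ -36.666667
Sxx = sum((xi-xbar)^2) = 134/3 ≈ 44.666667
b = Sxy / Sxx = -55/67 ≈ -0.820896
a = 6.333333 - (-0.820896) * 11.666667 = 1066/67 ≈ 15.910448

15.9104


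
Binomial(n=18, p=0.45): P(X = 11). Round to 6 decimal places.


P = C(n,k) * p^k * (1-p)^(n-k)
C(18,11) = 31824
p^k = 0.45^11 ≈ 0.0001532278
(1-p)^(n-k) = 0.55^7 ≈ 0.01522435
P = 31824 * 0.0001532278 * 0.01522435 ≈ 0.074239

0.074239


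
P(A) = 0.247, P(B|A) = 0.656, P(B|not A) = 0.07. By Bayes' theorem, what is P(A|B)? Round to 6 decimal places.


P(A|B) = P(B|A)*P(A) / P(B), P(B) = P(B|A)*P(A) + P(B|not A)*P(not A)
P(B|A)*P(A) = 0.656 * 0.247 = 0.162032
P(B|not A)*P(not A) = 0.07 * 0.753 = 0.05271
P(B) = 0.162032 + 0.05271 = 0.214742
P(A|B) = 0.162032 / 0.214742 ≈ 0.75454266

0.754543


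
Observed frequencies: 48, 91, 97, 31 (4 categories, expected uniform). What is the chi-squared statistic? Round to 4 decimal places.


chi2 = sum((O-E)^2/E), E = total/4
total = 267, E = 267/4 = 66.75
(48 - 66.75)^2 / 66.75 = 351.5625 / 66.75 = 1875/356 ≈ 5.266854
(91 - 66.75)^2 / 66.75 = 588.0625 / 66.75 = 9409/1068 ≈ 8.809925
(97 - 66.75)^2 / 66.75 = 915.0625 / 66.75 = 14641/1068 ≈ 13.708801
(31 - 66.75)^2 / 66.75 = 1278.0625 / 66.75 = 20449/1068 ≈ 19.147004
chi2 = 4177/89 ≈ 46.932584

46.9326


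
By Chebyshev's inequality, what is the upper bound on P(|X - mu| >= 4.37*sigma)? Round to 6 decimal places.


P <= 1/k^2
k^2 = 4.37^2 = 19.0969
1/k^2 = 1 / 19.0969 ≈ 0.05236452

0.052365


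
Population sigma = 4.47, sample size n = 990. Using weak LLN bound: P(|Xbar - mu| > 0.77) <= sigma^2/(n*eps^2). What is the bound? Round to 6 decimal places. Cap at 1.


bound = min(1, sigma^2/(n*eps^2))
sigma^2 = 4.47^2 = 19.9809
n*eps^2 = 990 * 0.77^2 = 990 * 0.5929 = 586.971
sigma^2/(n*eps^2) = 19.9809 / 586.971 ≈ 0.03404069

0.034041


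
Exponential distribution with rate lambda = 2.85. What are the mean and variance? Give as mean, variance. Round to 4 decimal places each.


mean = 1/lam, var = 1/lam^2
mean = 1 / 2.85 = 20/57 ≈ 0.350877
lam^2 = 2.85^2 = 8.1225
var = 1 / 8.1225 = 400/3249 ≈ 0.123115

0.3509, 0.1231


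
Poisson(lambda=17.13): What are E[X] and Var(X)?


E[X] = Var(X) = lambda = 17.13

17.13, 17.13


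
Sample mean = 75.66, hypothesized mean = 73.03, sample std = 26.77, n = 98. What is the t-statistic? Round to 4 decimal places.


t = (xbar - mu0) / (s/sqrt(n))
xbar - mu0 = 75.66 - 73.03 = 2.63
sqrt(98) ≈ 9.89949494
s/sqrt(n) = 26.77 / 9.89949494 ≈ 2.70417836
t = 2.63 / 2.70417836 ≈ 0.972569

0.9726


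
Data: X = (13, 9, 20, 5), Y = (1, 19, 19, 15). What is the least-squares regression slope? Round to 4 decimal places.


b = sum((xi-xbar)(yi-ybar)) / sum((xi-xbar)^2)
n = 4, xbar = 47/4 = 11.75, ybar = 54/4 = 13.5
Sxy = sum((xi-xbar)(yi-ybar)) = 4.5
Sxx = sum((xi-xbar)^2) = 122.75
b = Sxy / Sxx = 18/491 ≈ 0.036660

0.0367


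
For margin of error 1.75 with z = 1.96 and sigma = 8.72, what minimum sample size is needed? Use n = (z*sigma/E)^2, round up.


z*sigma/E = 1.96 * 8.72 / 1.75 = 9.7664
(z*sigma/E)^2 ≈ 95.382569
round up: n = 96

96


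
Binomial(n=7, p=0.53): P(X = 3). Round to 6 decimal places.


P = C(n,k) * p^k * (1-p)^(n-k)
C(7,3) = 35
p^k = 0.53^3 = 0.148877
(1-p)^(n-k) = 0.47^4 = 0.04879681
P = 35 * 0.148877 * 0.04879681 ≈ 0.254265

0.254265


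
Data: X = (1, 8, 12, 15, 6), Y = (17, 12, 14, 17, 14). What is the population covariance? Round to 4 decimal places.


Cov = (1/n)*sum((xi-xbar)(yi-ybar))
n = 5, xbar = 42/5 = 8.4, ybar = 74/5 = 14.8
sum((xi-xbar)(yi-ybar)) = -1.6
Cov = -1.6 / 5 = -0.32

-0.3200


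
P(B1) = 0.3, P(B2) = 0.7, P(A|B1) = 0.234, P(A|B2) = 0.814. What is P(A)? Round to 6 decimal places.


P(A) = P(A|B1)*P(B1) + P(A|B2)*P(B2)
P(A|B1)*P(B1) = 0.234 * 0.3 = 0.0702
P(A|B2)*P(B2) = 0.814 * 0.7 = 0.5698
P(A) = 0.0702 + 0.5698 = 0.64

0.640000


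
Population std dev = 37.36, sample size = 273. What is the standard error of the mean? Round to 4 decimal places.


SE = sigma / sqrt(n)
sqrt(273) ≈ 16.522712
SE = 37.36 / 16.522712 ≈ 2.261130

2.2611


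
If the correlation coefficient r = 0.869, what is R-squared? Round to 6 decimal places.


R^2 = r^2 = (0.869)^2 = 0.755161

0.755161


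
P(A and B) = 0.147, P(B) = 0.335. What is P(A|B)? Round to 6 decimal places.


P(A|B) = P(A and B) / P(B) = 0.147 / 0.335 = 147/335 ≈ 0.43880597

0.438806


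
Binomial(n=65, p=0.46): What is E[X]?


E[X] = n*p = 65 * 0.46 = 29.9

29.9


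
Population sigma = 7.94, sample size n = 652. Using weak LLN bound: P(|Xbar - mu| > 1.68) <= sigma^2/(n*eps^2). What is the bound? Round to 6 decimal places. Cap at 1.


bound = min(1, sigma^2/(n*eps^2))
sigma^2 = 7.94^2 = 63.0436
n*eps^2 = 652 * 1.68^2 = 652 * 2.8224 = 1840.2048
sigma^2/(n*eps^2) = 63.0436 / 1840.2048 ≈ 0.03425901

0.034259
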